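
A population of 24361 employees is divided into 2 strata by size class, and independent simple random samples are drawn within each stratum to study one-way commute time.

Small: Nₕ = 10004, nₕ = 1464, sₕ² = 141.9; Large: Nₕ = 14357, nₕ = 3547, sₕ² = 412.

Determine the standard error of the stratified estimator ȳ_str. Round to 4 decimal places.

0.2105

Var(ȳ_str) = Σₕ Wₕ²(1 − fₕ)sₕ²/nₕ with Wₕ = Nₕ/N, N = 24361.
Small: Wₕ = 0.41065638; term = 0.41065638²·(1 − 0.14634146)·141.9/1464 = 0.013953484.
Large: Wₕ = 0.58934362; term = 0.58934362²·(1 − 0.24705718)·412/3547 = 0.030376323.
Sum = 0.044329807.
SE = √(0.044329807) = 0.2105.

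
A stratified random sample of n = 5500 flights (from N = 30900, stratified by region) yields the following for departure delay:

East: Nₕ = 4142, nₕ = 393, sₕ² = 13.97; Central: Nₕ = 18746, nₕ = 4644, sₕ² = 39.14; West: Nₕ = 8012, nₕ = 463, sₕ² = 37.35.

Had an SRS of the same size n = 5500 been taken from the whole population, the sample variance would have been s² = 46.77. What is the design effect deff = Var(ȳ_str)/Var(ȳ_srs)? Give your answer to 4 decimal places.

1.1476

Var(ȳ_str) = Σ Wₕ²(1−fₕ)sₕ²/nₕ with Wₕ = Nₕ/30900:
  East: (4142/30900)²·(1−393/4142)·13.97/393 = 5.781126 × 10^-4
  Central: (18746/30900)²·(1−4644/18746)·39.14/4644 = 0.0023334633
  West: (8012/30900)²·(1−463/8012)·37.35/463 = 0.005110025
  → Var(ȳ_str) = 0.0080216009.
Var(ȳ_srs) = (1 − 5500/30900)·46.77/5500 = 0.0069900441.
deff = 0.0080216009 / 0.0069900441 = 1.1476.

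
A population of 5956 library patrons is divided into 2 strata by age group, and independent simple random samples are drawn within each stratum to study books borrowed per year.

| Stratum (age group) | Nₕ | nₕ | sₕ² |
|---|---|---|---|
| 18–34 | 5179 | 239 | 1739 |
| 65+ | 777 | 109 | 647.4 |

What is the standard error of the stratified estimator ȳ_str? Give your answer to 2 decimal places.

Var(ȳ_str) = Σₕ Wₕ²(1 − fₕ)sₕ²/nₕ with Wₕ = Nₕ/N, N = 5956.
18–34: Wₕ = 0.86954332; term = 0.86954332²·(1 − 0.04614791)·1739/239 = 5.2476536.
65+: Wₕ = 0.13045668; term = 0.13045668²·(1 − 0.14028314)·647.4/109 = 0.086902906.
Sum = 5.3345565.
SE = √(5.3345565) = 2.31.

2.31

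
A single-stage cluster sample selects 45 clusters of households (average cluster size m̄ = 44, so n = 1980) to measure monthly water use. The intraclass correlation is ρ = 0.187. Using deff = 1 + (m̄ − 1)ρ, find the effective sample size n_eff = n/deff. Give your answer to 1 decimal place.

deff = 1 + (44 − 1)·0.187 = 1 + 8.041 = 9.041.
n_eff = 1980 / 9.041 = 219.0.

219.0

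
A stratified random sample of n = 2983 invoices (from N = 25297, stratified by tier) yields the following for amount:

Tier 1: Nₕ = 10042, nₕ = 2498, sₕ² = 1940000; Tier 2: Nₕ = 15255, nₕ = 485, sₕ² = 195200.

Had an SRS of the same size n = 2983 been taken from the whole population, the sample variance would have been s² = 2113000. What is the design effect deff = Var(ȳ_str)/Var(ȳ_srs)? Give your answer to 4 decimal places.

0.3739

Var(ȳ_str) = Σ Wₕ²(1−fₕ)sₕ²/nₕ with Wₕ = Nₕ/25297:
  Tier 1: (10042/25297)²·(1−2498/10042)·1940000/2498 = 91.937598
  Tier 2: (15255/25297)²·(1−485/15255)·195200/485 = 141.70747
  → Var(ȳ_str) = 233.64507.
Var(ȳ_srs) = (1 − 2983/25297)·2113000/2983 = 624.81961.
deff = 233.64507 / 624.81961 = 0.3739.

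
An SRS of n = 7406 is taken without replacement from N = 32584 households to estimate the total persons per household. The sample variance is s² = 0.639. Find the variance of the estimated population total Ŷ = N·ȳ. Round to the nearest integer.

70785

Var(Ŷ) = N²·Var(ȳ) = N²·(1 − n/N)·s²/n.
f = 7406/32584 = 0.22728947; Var(ȳ) = 0.77271053·0.639/7406 = 6.6670542 × 10^-5.
Var(Ŷ) = 32584² · (6.6670542 × 10^-5) = 70785.252.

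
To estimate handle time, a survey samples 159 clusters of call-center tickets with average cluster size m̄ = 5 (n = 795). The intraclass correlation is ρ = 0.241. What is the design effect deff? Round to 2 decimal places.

1.96

deff = 1 + (5 − 1)·0.241 = 1 + 0.964 = 1.964.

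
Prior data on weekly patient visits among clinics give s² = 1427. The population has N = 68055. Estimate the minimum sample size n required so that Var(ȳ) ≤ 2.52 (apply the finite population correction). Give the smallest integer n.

562

Without fpc, n₀ = s²/D = 1427/2.52 = 566.2698.
With fpc, (1 − n/N)·s²/n ≤ D requires n ≥ n₀/(1 + n₀/N) = 566.2698/(1 + 566.2698/68055) = 561.5969.
Rounding up, n = 562.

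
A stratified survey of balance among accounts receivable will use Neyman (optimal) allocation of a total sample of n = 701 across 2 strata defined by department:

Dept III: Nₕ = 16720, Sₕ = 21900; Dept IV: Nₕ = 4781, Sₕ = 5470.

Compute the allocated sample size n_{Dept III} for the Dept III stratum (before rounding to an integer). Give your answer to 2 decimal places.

Neyman allocation: nₕ = n·NₕSₕ / Σⱼ NⱼSⱼ.
Σ NⱼSⱼ = 16720·21900 + 4781·5470 = 3.9232007 × 10^8.
n_{Dept III} = 701·16720·21900 / (3.9232007 × 10^8) = 654.27.

654.27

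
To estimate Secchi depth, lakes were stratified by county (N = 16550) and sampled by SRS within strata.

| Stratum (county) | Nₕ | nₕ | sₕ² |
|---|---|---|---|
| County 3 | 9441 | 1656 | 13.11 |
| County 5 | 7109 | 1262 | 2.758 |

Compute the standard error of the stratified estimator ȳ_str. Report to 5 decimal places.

0.04956

Var(ȳ_str) = Σₕ Wₕ²(1 − fₕ)sₕ²/nₕ with Wₕ = Nₕ/N, N = 16550.
County 3: Wₕ = 0.57045317; term = 0.57045317²·(1 − 0.17540515)·13.11/1656 = 0.0021243349.
County 5: Wₕ = 0.42954683; term = 0.42954683²·(1 − 0.17752145)·2.758/1262 = 3.3165039 × 10^-4.
Sum = 0.0024559853.
SE = √(0.0024559853) = 0.04956.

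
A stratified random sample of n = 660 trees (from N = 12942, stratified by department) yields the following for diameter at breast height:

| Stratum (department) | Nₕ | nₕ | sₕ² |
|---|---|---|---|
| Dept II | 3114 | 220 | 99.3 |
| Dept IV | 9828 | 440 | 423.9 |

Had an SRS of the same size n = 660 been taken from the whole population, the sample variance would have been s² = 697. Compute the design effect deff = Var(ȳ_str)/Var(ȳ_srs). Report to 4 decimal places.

Var(ȳ_str) = Σ Wₕ²(1−fₕ)sₕ²/nₕ with Wₕ = Nₕ/12942:
  Dept II: (3114/12942)²·(1−220/3114)·99.3/220 = 0.024285157
  Dept IV: (9828/12942)²·(1−440/9828)·423.9/440 = 0.53069644
  → Var(ȳ_str) = 0.5549816.
Var(ȳ_srs) = (1 − 660/12942)·697/660 = 1.0022049.
deff = 0.5549816 / 1.0022049 = 0.5538.

0.5538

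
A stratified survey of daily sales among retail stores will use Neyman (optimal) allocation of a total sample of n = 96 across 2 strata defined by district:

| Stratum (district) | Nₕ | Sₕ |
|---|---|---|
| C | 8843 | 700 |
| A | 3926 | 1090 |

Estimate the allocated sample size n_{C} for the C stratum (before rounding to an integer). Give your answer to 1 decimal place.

Neyman allocation: nₕ = n·NₕSₕ / Σⱼ NⱼSⱼ.
Σ NⱼSⱼ = 8843·700 + 3926·1090 = 1.046944 × 10^7.
n_{C} = 96·8843·700 / (1.046944 × 10^7) = 56.8.

56.8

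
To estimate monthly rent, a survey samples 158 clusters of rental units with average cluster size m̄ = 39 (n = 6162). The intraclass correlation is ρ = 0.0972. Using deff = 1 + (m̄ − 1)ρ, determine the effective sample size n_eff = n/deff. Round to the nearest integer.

deff = 1 + (39 − 1)·0.0972 = 1 + 3.6936 = 4.6936.
n_eff = 6162 / 4.6936 = 1313.

1313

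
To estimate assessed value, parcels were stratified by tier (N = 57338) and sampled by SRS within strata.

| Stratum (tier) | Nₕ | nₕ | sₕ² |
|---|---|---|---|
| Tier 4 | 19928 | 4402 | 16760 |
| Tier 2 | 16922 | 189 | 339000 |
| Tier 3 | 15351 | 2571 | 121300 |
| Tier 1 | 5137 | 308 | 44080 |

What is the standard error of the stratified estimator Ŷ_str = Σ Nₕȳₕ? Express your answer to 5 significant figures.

722400

Var(Ŷ_str) = Σₕ Nₕ²(1 − fₕ)sₕ²/nₕ.
Tier 4: 19928²·(1 − 4402/19928)·16760/4402 = 1.1780054 × 10^9.
Tier 2: 16922²·(1 − 189/16922)·339000/189 = 5.0788267 × 10^11.
Tier 3: 15351²·(1 − 2571/15351)·121300/2571 = 9.2560619 × 10^9.
Tier 1: 5137²·(1 − 308/5137)·44080/308 = 3.5502394 × 10^9.
Sum = 5.2186698 × 10^11.
SE = √(5.2186698 × 10^11) = 722400.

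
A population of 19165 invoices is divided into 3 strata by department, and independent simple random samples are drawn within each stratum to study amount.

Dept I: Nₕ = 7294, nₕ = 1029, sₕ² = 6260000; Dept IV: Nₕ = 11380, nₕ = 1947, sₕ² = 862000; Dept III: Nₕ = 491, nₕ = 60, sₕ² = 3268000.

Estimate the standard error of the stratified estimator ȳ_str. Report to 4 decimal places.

30.2929

Var(ȳ_str) = Σₕ Wₕ²(1 − fₕ)sₕ²/nₕ with Wₕ = Nₕ/N, N = 19165.
Dept I: Wₕ = 0.38058962; term = 0.38058962²·(1 − 0.14107486)·6260000/1029 = 756.88195.
Dept IV: Wₕ = 0.59379076; term = 0.59379076²·(1 − 0.17108963)·862000/1947 = 129.39448.
Dept III: Wₕ = 0.02561962; term = 0.02561962²·(1 − 0.12219959)·3268000/60 = 31.381371.
Sum = 917.6578.
SE = √(917.6578) = 30.2929.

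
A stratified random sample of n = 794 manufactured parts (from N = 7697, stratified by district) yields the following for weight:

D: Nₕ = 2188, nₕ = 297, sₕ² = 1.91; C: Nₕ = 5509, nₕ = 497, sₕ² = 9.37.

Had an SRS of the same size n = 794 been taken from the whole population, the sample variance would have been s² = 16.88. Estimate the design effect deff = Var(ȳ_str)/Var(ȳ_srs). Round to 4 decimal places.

0.4844

Var(ȳ_str) = Σ Wₕ²(1−fₕ)sₕ²/nₕ with Wₕ = Nₕ/7697:
  D: (2188/7697)²·(1−297/2188)·1.91/297 = 4.4913075 × 10^-4
  C: (5509/7697)²·(1−497/5509)·9.37/497 = 0.0087866649
  → Var(ȳ_str) = 0.0092357957.
Var(ȳ_srs) = (1 − 794/7697)·16.88/794 = 0.019066384.
deff = 0.0092357957 / 0.019066384 = 0.4844.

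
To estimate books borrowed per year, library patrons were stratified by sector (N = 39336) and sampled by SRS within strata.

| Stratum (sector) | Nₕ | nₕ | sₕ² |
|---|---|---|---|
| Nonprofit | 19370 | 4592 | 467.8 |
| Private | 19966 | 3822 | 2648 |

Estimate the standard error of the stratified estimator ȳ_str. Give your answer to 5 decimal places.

0.40395

Var(ȳ_str) = Σₕ Wₕ²(1 − fₕ)sₕ²/nₕ with Wₕ = Nₕ/N, N = 39336.
Nonprofit: Wₕ = 0.49242424; term = 0.49242424²·(1 − 0.23706763)·467.8/4592 = 0.018846175.
Private: Wₕ = 0.50757576; term = 0.50757576²·(1 − 0.19142542)·2648/3822 = 0.14432751.
Sum = 0.16317369.
SE = √(0.16317369) = 0.40395.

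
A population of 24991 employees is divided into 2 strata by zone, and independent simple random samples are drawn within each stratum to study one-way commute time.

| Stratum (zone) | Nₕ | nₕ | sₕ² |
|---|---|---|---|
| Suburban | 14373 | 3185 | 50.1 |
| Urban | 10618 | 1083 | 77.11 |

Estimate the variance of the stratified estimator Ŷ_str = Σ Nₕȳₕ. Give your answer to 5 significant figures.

9.7380 × 10^6

Var(Ŷ_str) = Σₕ Nₕ²(1 − fₕ)sₕ²/nₕ.
Suburban: 14373²·(1 − 3185/14373)·50.1/3185 = 2.5294621 × 10^6.
Urban: 10618²·(1 − 1083/10618)·77.11/1083 = 7.2085126 × 10^6.
Sum = 9.7379747 × 10^6.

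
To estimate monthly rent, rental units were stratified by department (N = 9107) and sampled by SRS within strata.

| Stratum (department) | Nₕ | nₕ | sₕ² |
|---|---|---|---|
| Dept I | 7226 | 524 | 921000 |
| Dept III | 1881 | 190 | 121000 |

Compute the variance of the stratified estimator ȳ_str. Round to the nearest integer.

Var(ȳ_str) = Σₕ Wₕ²(1 − fₕ)sₕ²/nₕ with Wₕ = Nₕ/N, N = 9107.
Dept I: Wₕ = 0.79345558; term = 0.79345558²·(1 − 0.07251591)·921000/524 = 1026.3135.
Dept III: Wₕ = 0.20654442; term = 0.20654442²·(1 − 0.10101010)·121000/190 = 24.423815.
Sum = 1050.7373.

1051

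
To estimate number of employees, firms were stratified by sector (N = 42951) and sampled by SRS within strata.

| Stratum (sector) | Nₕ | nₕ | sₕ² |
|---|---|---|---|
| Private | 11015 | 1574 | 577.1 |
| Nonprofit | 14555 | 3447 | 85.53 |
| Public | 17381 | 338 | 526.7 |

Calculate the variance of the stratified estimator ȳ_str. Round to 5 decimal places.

Var(ȳ_str) = Σₕ Wₕ²(1 − fₕ)sₕ²/nₕ with Wₕ = Nₕ/N, N = 42951.
Private: Wₕ = 0.25645503; term = 0.25645503²·(1 − 0.14289605)·577.1/1574 = 0.020668182.
Nonprofit: Wₕ = 0.33887453; term = 0.33887453²·(1 − 0.23682583)·85.53/3447 = 0.0021745966.
Public: Wₕ = 0.40467044; term = 0.40467044²·(1 − 0.01944652)·526.7/338 = 0.25021933.
Sum = 0.27306211.

0.27306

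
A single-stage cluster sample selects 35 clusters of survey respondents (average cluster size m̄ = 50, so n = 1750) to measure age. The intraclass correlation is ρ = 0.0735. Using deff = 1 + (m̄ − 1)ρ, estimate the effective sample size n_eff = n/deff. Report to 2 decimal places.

380.31

deff = 1 + (50 − 1)·0.0735 = 1 + 3.6015 = 4.6015.
n_eff = 1750 / 4.6015 = 380.31.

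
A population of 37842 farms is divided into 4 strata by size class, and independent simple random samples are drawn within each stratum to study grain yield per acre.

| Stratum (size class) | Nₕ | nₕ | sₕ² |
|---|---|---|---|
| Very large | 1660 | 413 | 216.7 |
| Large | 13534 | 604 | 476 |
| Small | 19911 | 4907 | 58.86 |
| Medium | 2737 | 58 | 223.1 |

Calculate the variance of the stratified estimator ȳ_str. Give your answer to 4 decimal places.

Var(ȳ_str) = Σₕ Wₕ²(1 − fₕ)sₕ²/nₕ with Wₕ = Nₕ/N, N = 37842.
Very large: Wₕ = 0.04386660; term = 0.04386660²·(1 − 0.24879518)·216.7/413 = 7.5846447 × 10^-4.
Large: Wₕ = 0.35764494; term = 0.35764494²·(1 − 0.04462834)·476/604 = 0.096304493.
Small: Wₕ = 0.52616141; term = 0.52616141²·(1 − 0.24644669)·58.86/4907 = 0.0025023967.
Medium: Wₕ = 0.07232704; term = 0.07232704²·(1 − 0.02119109)·223.1/58 = 0.019695678.
Sum = 0.11926103.

0.1193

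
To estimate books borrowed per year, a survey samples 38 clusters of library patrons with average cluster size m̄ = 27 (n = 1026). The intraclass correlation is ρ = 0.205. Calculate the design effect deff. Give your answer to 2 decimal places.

deff = 1 + (27 − 1)·0.205 = 1 + 5.33 = 6.33.

6.33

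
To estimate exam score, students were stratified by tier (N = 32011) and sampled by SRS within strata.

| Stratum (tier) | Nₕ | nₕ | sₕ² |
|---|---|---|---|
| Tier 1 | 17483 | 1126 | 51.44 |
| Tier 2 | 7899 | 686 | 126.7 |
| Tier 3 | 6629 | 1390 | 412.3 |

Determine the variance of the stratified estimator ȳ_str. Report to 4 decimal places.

0.0331

Var(ȳ_str) = Σₕ Wₕ²(1 − fₕ)sₕ²/nₕ with Wₕ = Nₕ/N, N = 32011.
Tier 1: Wₕ = 0.54615601; term = 0.54615601²·(1 − 0.06440542)·51.44/1126 = 0.012749222.
Tier 2: Wₕ = 0.24675893; term = 0.24675893²·(1 − 0.08684644)·126.7/686 = 0.010269329.
Tier 3: Wₕ = 0.20708506; term = 0.20708506²·(1 − 0.20968472)·412.3/1390 = 0.010053018.
Sum = 0.033071569.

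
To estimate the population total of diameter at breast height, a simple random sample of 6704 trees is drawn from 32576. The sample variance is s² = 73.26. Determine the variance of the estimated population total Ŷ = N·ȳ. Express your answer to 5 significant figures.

Var(Ŷ) = N²·Var(ȳ) = N²·(1 − n/N)·s²/n.
f = 6704/32576 = 0.20579568; Var(ȳ) = 0.79420432·73.26/6704 = 0.0086789094.
Var(Ŷ) = 32576² · 0.0086789094 = 9.210022 × 10^6.

9.2100 × 10^6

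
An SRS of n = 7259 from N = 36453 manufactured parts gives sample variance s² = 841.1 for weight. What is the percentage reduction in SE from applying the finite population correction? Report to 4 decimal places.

f = n/N = 7259/36453 = 0.19913313.
SE_no-fpc = √(s²/n) = 0.34039676; SE_fpc = √((1−f)s²/n) = 0.30462503.
Ratio = √(1−f) = 0.89491165. Reduction = 100·(1 − 0.89491165) = 10.5088%.

10.5088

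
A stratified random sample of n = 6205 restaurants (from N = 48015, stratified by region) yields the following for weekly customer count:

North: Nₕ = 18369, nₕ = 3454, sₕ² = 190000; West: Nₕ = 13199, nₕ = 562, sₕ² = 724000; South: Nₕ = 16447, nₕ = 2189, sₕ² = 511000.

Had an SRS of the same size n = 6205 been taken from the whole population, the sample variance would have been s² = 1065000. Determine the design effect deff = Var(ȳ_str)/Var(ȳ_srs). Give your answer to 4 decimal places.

0.8262

Var(ȳ_str) = Σ Wₕ²(1−fₕ)sₕ²/nₕ with Wₕ = Nₕ/48015:
  North: (18369/48015)²·(1−3454/18369)·190000/3454 = 6.5371157
  West: (13199/48015)²·(1−562/13199)·724000/562 = 93.203753
  South: (16447/48015)²·(1−2189/16447)·511000/2189 = 23.744694
  → Var(ȳ_str) = 123.48556.
Var(ȳ_srs) = (1 − 6205/48015)·1065000/6205 = 149.45521.
deff = 123.48556 / 149.45521 = 0.8262.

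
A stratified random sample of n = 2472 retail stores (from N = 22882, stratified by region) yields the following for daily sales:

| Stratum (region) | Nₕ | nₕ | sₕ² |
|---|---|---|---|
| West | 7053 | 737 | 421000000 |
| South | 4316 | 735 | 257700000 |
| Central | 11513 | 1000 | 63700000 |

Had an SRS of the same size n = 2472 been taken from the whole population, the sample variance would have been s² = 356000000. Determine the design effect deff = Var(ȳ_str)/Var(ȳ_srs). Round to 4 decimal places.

Var(ȳ_str) = Σ Wₕ²(1−fₕ)sₕ²/nₕ with Wₕ = Nₕ/22882:
  West: (7053/22882)²·(1−737/7053)·421000000/737 = 48600.714
  South: (4316/22882)²·(1−735/4316)·257700000/735 = 10349.631
  Central: (11513/22882)²·(1−1000/11513)·63700000/1000 = 14725.384
  → Var(ȳ_str) = 73675.729.
Var(ȳ_srs) = (1 − 2472/22882)·356000000/2472 = 128454.86.
deff = 73675.729 / 128454.86 = 0.5736.

0.5736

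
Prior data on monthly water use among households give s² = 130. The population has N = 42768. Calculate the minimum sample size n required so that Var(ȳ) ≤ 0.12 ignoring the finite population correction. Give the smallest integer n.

1084

Without fpc, n₀ = s²/D = 130/0.12 = 1083.3333.
Rounding up, n = 1084.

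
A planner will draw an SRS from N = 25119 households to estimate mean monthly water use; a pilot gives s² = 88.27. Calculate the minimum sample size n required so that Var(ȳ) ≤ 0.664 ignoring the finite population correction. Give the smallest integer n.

133

Without fpc, n₀ = s²/D = 88.27/0.664 = 132.9367.
Rounding up, n = 133.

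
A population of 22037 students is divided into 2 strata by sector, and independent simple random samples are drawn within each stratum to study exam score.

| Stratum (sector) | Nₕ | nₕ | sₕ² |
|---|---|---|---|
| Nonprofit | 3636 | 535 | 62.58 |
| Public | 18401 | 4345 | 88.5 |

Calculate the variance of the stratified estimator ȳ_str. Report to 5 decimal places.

Var(ȳ_str) = Σₕ Wₕ²(1 − fₕ)sₕ²/nₕ with Wₕ = Nₕ/N, N = 22037.
Nonprofit: Wₕ = 0.16499524; term = 0.16499524²·(1 − 0.14713971)·62.58/535 = 0.0027158293.
Public: Wₕ = 0.83500476; term = 0.83500476²·(1 − 0.23612847)·88.5/4345 = 0.010848051.
Sum = 0.01356388.

0.01356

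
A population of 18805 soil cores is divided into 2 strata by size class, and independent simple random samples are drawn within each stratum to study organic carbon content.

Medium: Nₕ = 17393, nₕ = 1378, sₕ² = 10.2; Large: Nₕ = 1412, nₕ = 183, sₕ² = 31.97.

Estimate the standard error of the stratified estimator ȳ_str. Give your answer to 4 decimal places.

Var(ȳ_str) = Σₕ Wₕ²(1 − fₕ)sₕ²/nₕ with Wₕ = Nₕ/N, N = 18805.
Medium: Wₕ = 0.92491359; term = 0.92491359²·(1 − 0.07922728)·10.2/1378 = 0.0058304989.
Large: Wₕ = 0.07508641; term = 0.07508641²·(1 − 0.12960340)·31.97/183 = 8.5729729 × 10^-4.
Sum = 0.0066877962.
SE = √(0.0066877962) = 0.0818.

0.0818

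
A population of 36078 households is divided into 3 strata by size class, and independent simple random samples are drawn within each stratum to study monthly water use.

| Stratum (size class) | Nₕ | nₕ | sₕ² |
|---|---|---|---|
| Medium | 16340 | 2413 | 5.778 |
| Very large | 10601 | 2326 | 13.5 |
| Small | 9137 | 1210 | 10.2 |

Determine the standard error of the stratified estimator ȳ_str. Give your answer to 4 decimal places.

0.0358

Var(ȳ_str) = Σₕ Wₕ²(1 − fₕ)sₕ²/nₕ with Wₕ = Nₕ/N, N = 36078.
Medium: Wₕ = 0.45290759; term = 0.45290759²·(1 − 0.14767442)·5.778/2413 = 4.1864406 × 10^-4.
Very large: Wₕ = 0.29383558; term = 0.29383558²·(1 − 0.21941326)·13.5/2326 = 3.9115959 × 10^-4.
Small: Wₕ = 0.25325683; term = 0.25325683²·(1 − 0.13242859)·10.2/1210 = 4.690751 × 10^-4.
Sum = 0.0012788788.
SE = √(0.0012788788) = 0.0358.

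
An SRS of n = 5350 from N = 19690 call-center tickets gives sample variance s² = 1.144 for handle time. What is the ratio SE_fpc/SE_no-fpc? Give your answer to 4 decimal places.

f = n/N = 5350/19690 = 0.27171153.
SE_no-fpc = √(s²/n) = 0.014622988; SE_fpc = √((1−f)s²/n) = 0.012479231.
Ratio = √(1−f) = 0.85339819.

0.8534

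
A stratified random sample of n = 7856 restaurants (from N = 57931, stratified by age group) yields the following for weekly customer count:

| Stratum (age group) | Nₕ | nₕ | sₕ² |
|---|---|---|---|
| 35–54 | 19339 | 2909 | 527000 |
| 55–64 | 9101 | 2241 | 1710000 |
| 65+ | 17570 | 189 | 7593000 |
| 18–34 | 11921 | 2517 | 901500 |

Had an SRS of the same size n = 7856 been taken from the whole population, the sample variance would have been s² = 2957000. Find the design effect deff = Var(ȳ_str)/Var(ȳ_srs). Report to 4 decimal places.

11.3692

Var(ȳ_str) = Σ Wₕ²(1−fₕ)sₕ²/nₕ with Wₕ = Nₕ/57931:
  35–54: (19339/57931)²·(1−2909/19339)·527000/2909 = 17.152065
  55–64: (9101/57931)²·(1−2241/9101)·1710000/2241 = 14.195328
  65+: (17570/57931)²·(1−189/17570)·7593000/189 = 3655.7464
  18–34: (11921/57931)²·(1−2517/11921)·901500/2517 = 11.964258
  → Var(ȳ_str) = 3699.0581.
Var(ȳ_srs) = (1 − 7856/57931)·2957000/7856 = 325.35672.
deff = 3699.0581 / 325.35672 = 11.3692.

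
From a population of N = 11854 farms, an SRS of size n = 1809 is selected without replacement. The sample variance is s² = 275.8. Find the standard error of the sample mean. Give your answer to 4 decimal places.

0.3594

Under SRS without replacement, Var(ȳ) = (1 − f)·s²/n with f = n/N = 1809/11854 = 0.15260672.
Var(ȳ) = (1 − 0.15260672)·275.8/1809 = 0.84739328·0.15245992 = 0.12919351.
SE(ȳ) = √(0.12919351) = 0.3594.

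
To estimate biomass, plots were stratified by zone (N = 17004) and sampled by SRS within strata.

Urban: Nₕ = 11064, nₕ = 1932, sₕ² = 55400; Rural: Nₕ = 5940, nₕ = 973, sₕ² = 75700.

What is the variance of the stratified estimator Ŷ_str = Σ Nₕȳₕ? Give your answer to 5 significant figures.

Var(Ŷ_str) = Σₕ Nₕ²(1 − fₕ)sₕ²/nₕ.
Urban: 11064²·(1 − 1932/11064)·55400/1932 = 2.8972149 × 10^9.
Rural: 5940²·(1 − 973/5940)·75700/973 = 2.2954278 × 10^9.
Sum = 5.1926427 × 10^9.

5.1926 × 10^9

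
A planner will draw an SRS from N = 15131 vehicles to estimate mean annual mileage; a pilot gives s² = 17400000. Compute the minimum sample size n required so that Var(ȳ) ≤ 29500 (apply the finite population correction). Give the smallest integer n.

Without fpc, n₀ = s²/D = 17400000/29500 = 589.8305.
With fpc, (1 − n/N)·s²/n ≤ D requires n ≥ n₀/(1 + n₀/N) = 589.8305/(1 + 589.8305/15131) = 567.7006.
Rounding up, n = 568.

568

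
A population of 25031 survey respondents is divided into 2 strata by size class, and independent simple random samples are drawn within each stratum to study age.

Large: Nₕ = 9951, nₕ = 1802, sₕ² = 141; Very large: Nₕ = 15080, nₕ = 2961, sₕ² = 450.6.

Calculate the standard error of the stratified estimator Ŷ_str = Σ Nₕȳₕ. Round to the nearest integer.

Var(Ŷ_str) = Σₕ Nₕ²(1 − fₕ)sₕ²/nₕ.
Large: 9951²·(1 − 1802/9951)·141/1802 = 6.3450547 × 10^6.
Very large: 15080²·(1 − 2961/15080)·450.6/2961 = 2.7811275 × 10^7.
Sum = 3.415633 × 10^7.
SE = √(3.415633 × 10^7) = 5844.

5844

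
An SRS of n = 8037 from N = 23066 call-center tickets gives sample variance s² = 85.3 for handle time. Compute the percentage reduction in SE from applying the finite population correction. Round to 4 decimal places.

19.2804

f = n/N = 8037/23066 = 0.34843493.
SE_no-fpc = √(s²/n) = 0.10302142; SE_fpc = √((1−f)s²/n) = 0.083158458.
Ratio = √(1−f) = 0.80719581. Reduction = 100·(1 − 0.80719581) = 19.2804%.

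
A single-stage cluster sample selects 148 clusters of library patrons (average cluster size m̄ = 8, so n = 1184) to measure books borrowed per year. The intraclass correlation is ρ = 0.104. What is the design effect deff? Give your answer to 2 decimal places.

1.73

deff = 1 + (8 − 1)·0.104 = 1 + 0.728 = 1.728.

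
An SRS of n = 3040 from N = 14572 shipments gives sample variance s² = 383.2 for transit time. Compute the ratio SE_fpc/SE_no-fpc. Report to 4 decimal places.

0.8896

f = n/N = 3040/14572 = 0.20861927.
SE_no-fpc = √(s²/n) = 0.35503892; SE_fpc = √((1−f)s²/n) = 0.31584114.
Ratio = √(1−f) = 0.88959582.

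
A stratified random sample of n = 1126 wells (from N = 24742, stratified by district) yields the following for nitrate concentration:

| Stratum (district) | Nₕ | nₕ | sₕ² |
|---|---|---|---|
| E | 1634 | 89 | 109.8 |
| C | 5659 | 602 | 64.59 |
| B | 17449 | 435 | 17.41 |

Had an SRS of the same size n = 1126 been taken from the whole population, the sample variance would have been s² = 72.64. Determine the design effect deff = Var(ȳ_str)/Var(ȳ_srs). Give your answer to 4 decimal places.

Var(ȳ_str) = Σ Wₕ²(1−fₕ)sₕ²/nₕ with Wₕ = Nₕ/24742:
  E: (1634/24742)²·(1−89/1634)·109.8/89 = 0.0050877207
  C: (5659/24742)²·(1−602/5659)·64.59/602 = 0.0050157033
  B: (17449/24742)²·(1−435/17449)·17.41/435 = 0.019409613
  → Var(ȳ_str) = 0.029513037.
Var(ȳ_srs) = (1 − 1126/24742)·72.64/1126 = 0.061575647.
deff = 0.029513037 / 0.061575647 = 0.4793.

0.4793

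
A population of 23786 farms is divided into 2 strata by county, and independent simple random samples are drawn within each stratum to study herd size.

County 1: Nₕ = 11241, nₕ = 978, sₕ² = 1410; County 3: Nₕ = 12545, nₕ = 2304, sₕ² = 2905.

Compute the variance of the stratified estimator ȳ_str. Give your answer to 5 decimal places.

0.58029

Var(ȳ_str) = Σₕ Wₕ²(1 − fₕ)sₕ²/nₕ with Wₕ = Nₕ/N, N = 23786.
County 1: Wₕ = 0.47258892; term = 0.47258892²·(1 − 0.08700294)·1410/978 = 0.29397927.
County 3: Wₕ = 0.52741108; term = 0.52741108²·(1 − 0.18365883)·2905/2304 = 0.28630825.
Sum = 0.58028752.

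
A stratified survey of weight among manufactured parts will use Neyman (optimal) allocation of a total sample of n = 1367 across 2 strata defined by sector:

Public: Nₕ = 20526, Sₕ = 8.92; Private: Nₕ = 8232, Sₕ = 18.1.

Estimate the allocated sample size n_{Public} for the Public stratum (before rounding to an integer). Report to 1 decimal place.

Neyman allocation: nₕ = n·NₕSₕ / Σⱼ NⱼSⱼ.
Σ NⱼSⱼ = 20526·8.92 + 8232·18.1 = 332091.12.
n_{Public} = 1367·20526·8.92 / 332091.12 = 753.7.

753.7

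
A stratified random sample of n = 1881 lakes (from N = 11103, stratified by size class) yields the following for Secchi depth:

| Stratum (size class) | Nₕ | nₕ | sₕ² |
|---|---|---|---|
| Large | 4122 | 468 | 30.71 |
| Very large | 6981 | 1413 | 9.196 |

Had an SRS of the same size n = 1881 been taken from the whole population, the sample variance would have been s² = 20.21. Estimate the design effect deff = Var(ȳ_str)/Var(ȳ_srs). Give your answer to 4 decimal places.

Var(ȳ_str) = Σ Wₕ²(1−fₕ)sₕ²/nₕ with Wₕ = Nₕ/11103:
  Large: (4122/11103)²·(1−468/4122)·30.71/468 = 0.008017331
  Very large: (6981/11103)²·(1−1413/6981)·9.196/1413 = 0.0020520738
  → Var(ȳ_str) = 0.010069405.
Var(ȳ_srs) = (1 − 1881/11103)·20.21/1881 = 0.0089240562.
deff = 0.010069405 / 0.0089240562 = 1.1283.

1.1283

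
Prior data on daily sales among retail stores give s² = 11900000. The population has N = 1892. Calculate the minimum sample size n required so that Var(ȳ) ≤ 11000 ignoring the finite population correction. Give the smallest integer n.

Without fpc, n₀ = s²/D = 11900000/11000 = 1081.8182.
Rounding up, n = 1082.

1082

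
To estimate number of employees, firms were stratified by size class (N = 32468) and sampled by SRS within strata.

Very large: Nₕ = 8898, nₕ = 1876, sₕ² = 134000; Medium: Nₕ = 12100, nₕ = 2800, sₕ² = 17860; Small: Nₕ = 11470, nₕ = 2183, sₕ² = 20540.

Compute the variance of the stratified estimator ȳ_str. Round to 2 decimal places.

Var(ȳ_str) = Σₕ Wₕ²(1 − fₕ)sₕ²/nₕ with Wₕ = Nₕ/N, N = 32468.
Very large: Wₕ = 0.27405445; term = 0.27405445²·(1 − 0.21083390)·134000/1876 = 4.2336419.
Medium: Wₕ = 0.37267463; term = 0.37267463²·(1 − 0.23140496)·17860/2800 = 0.68089582.
Small: Wₕ = 0.35327091; term = 0.35327091²·(1 − 0.19032258)·20540/2183 = 0.95076786.
Sum = 5.8653056.

5.87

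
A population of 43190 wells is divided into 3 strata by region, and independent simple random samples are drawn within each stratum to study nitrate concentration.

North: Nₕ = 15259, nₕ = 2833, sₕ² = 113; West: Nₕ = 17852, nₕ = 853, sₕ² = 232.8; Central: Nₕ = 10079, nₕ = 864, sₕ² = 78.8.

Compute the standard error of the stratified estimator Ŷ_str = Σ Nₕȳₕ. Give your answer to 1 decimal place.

9942.6

Var(Ŷ_str) = Σₕ Nₕ²(1 − fₕ)sₕ²/nₕ.
North: 15259²·(1 − 2833/15259)·113/2833 = 7.5629163 × 10^6.
West: 17852²·(1 − 853/17852)·232.8/853 = 8.2821711 × 10^7.
Central: 10079²·(1 − 864/10079)·78.8/864 = 8.4708162 × 10^6.
Sum = 9.8855444 × 10^7.
SE = √(9.8855444 × 10^7) = 9942.6.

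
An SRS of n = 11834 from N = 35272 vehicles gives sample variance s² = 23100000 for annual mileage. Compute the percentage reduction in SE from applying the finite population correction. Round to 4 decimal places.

f = n/N = 11834/35272 = 0.33550692.
SE_no-fpc = √(s²/n) = 44.181475; SE_fpc = √((1−f)s²/n) = 36.015168.
Ratio = √(1−f) = 0.81516445. Reduction = 100·(1 − 0.81516445) = 18.4836%.

18.4836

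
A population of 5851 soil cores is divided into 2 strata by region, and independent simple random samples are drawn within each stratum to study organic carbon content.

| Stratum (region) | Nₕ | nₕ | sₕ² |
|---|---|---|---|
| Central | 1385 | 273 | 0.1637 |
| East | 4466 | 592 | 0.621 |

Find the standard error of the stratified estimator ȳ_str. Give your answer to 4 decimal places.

0.0236

Var(ȳ_str) = Σₕ Wₕ²(1 − fₕ)sₕ²/nₕ with Wₕ = Nₕ/N, N = 5851.
Central: Wₕ = 0.23671167; term = 0.23671167²·(1 − 0.19711191)·0.1637/273 = 2.6976177 × 10^-5.
East: Wₕ = 0.76328833; term = 0.76328833²·(1 − 0.13255710)·0.621/592 = 5.301369 × 10^-4.
Sum = 5.5711308 × 10^-4.
SE = √(5.5711308 × 10^-4) = 0.0236.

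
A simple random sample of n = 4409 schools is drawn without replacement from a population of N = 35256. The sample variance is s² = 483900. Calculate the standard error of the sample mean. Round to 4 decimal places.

Under SRS without replacement, Var(ȳ) = (1 − f)·s²/n with f = n/N = 4409/35256 = 0.12505673.
Var(ȳ) = (1 − 0.12505673)·483900/4409 = 0.87494327·109.75278 = 96.027455.
SE(ȳ) = √(96.027455) = 9.7994.

9.7994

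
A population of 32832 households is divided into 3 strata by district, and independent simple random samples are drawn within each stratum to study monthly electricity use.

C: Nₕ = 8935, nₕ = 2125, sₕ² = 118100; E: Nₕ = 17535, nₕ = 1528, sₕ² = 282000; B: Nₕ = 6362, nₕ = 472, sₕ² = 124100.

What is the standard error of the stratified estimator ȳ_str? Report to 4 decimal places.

7.7674

Var(ȳ_str) = Σₕ Wₕ²(1 − fₕ)sₕ²/nₕ with Wₕ = Nₕ/N, N = 32832.
C: Wₕ = 0.27214303; term = 0.27214303²·(1 − 0.23782876)·118100/2125 = 3.1371693.
E: Wₕ = 0.53408260; term = 0.53408260²·(1 − 0.08714001)·282000/1528 = 48.055908.
B: Wₕ = 0.19377437; term = 0.19377437²·(1 − 0.07419051)·124100/472 = 9.1399551.
Sum = 60.333032.
SE = √(60.333032) = 7.7674.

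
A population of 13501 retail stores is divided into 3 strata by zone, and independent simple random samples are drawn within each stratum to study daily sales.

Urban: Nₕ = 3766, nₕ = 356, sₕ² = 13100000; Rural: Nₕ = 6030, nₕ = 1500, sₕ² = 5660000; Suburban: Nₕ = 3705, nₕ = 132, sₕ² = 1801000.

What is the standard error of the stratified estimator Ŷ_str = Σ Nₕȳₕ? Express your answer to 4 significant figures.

Var(Ŷ_str) = Σₕ Nₕ²(1 − fₕ)sₕ²/nₕ.
Urban: 3766²·(1 − 356/3766)·13100000/356 = 4.7255895 × 10^11.
Rural: 6030²·(1 − 1500/6030)·5660000/1500 = 1.03072 × 10^11.
Suburban: 3705²·(1 − 132/3705)·1801000/132 = 1.8061799 × 10^11.
Sum = 7.5624894 × 10^11.
SE = √(7.5624894 × 10^11) = 869600.

869600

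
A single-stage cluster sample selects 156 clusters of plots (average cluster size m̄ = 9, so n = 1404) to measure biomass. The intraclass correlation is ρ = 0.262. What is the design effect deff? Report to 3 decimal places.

3.096

deff = 1 + (9 − 1)·0.262 = 1 + 2.096 = 3.096.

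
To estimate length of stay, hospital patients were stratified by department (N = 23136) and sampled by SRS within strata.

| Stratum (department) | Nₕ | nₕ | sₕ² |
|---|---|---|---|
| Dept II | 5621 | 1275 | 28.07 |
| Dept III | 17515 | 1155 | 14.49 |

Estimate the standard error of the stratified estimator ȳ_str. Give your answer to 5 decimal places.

Var(ȳ_str) = Σₕ Wₕ²(1 − fₕ)sₕ²/nₕ with Wₕ = Nₕ/N, N = 23136.
Dept II: Wₕ = 0.24295470; term = 0.24295470²·(1 − 0.22682797)·28.07/1275 = 0.0010047522.
Dept III: Wₕ = 0.75704530; term = 0.75704530²·(1 − 0.06594348)·14.49/1155 = 0.0067158856.
Sum = 0.0077206378.
SE = √(0.0077206378) = 0.08787.

0.08787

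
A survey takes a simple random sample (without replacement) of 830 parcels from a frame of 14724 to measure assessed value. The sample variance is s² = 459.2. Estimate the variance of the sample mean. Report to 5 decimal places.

0.52207

Under SRS without replacement, Var(ȳ) = (1 − f)·s²/n with f = n/N = 830/14724 = 0.05637055.
Var(ȳ) = (1 − 0.05637055)·459.2/830 = 0.94362945·0.55325301 = 0.52206583.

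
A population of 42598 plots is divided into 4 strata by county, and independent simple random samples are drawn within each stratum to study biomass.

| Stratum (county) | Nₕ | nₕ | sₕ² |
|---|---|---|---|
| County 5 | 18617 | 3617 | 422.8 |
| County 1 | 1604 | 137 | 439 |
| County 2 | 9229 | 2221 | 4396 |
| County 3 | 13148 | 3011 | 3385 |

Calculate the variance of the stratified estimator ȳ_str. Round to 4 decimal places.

0.1753

Var(ȳ_str) = Σₕ Wₕ²(1 − fₕ)sₕ²/nₕ with Wₕ = Nₕ/N, N = 42598.
County 5: Wₕ = 0.43703930; term = 0.43703930²·(1 − 0.19428479)·422.8/3617 = 0.017989082.
County 1: Wₕ = 0.03765435; term = 0.03765435²·(1 − 0.08541147)·439/137 = 0.0041552773.
County 2: Wₕ = 0.21665336; term = 0.21665336²·(1 − 0.24065446)·4396/2221 = 0.070547146.
County 3: Wₕ = 0.30865299; term = 0.30865299²·(1 − 0.22900821)·3385/3011 = 0.08257311.
Sum = 0.17526462.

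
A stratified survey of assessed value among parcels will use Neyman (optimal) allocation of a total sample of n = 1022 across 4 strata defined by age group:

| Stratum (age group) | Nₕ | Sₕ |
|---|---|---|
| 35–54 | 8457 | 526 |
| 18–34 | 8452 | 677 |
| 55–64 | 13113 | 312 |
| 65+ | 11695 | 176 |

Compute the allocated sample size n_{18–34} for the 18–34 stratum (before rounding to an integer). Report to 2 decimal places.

358.33

Neyman allocation: nₕ = n·NₕSₕ / Σⱼ NⱼSⱼ.
Σ NⱼSⱼ = 8457·526 + 8452·677 + 13113·312 + 11695·176 = 1.6319962 × 10^7.
n_{18–34} = 1022·8452·677 / (1.6319962 × 10^7) = 358.33.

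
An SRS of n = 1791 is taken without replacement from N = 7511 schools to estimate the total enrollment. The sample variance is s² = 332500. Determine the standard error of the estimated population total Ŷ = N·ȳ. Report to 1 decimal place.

Var(Ŷ) = N²·Var(ȳ) = N²·(1 − n/N)·s²/n.
f = 1791/7511 = 0.23845027; Var(ȳ) = 0.76154973·332500/1791 = 141.38207.
Var(Ŷ) = 7511² · 141.38207 = 7.9760866 × 10^9.
SE(Ŷ) = √(7.9760866 × 10^9) = 89308.9.

89308.9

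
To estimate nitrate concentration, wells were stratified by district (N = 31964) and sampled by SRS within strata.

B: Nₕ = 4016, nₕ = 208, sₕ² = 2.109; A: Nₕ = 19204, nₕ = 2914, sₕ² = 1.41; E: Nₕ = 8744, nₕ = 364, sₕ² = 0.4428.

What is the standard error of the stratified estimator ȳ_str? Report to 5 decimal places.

0.01968

Var(ȳ_str) = Σₕ Wₕ²(1 − fₕ)sₕ²/nₕ with Wₕ = Nₕ/N, N = 31964.
B: Wₕ = 0.12564135; term = 0.12564135²·(1 − 0.05179283)·2.109/208 = 1.517685 × 10^-4.
A: Wₕ = 0.60080090; term = 0.60080090²·(1 − 0.15173922)·1.41/2914 = 1.4815629 × 10^-4.
E: Wₕ = 0.27355775; term = 0.27355775²·(1 − 0.04162855)·0.4428/364 = 8.7244519 × 10^-5.
Sum = 3.8716931 × 10^-4.
SE = √(3.8716931 × 10^-4) = 0.01968.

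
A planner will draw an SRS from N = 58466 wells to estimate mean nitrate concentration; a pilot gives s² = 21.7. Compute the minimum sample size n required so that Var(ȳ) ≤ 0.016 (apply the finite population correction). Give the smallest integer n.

1326

Without fpc, n₀ = s²/D = 21.7/0.016 = 1356.2500.
With fpc, (1 − n/N)·s²/n ≤ D requires n ≥ n₀/(1 + n₀/N) = 1356.2500/(1 + 1356.2500/58466) = 1325.5020.
Rounding up, n = 1326.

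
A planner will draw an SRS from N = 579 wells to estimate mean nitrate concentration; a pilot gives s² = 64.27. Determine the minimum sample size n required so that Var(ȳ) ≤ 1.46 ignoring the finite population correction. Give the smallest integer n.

Without fpc, n₀ = s²/D = 64.27/1.46 = 44.0205.
Rounding up, n = 45.

45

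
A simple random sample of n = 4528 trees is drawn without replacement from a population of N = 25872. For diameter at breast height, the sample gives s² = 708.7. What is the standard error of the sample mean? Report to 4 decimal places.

Under SRS without replacement, Var(ȳ) = (1 − f)·s²/n with f = n/N = 4528/25872 = 0.17501546.
Var(ȳ) = (1 − 0.17501546)·708.7/4528 = 0.82498454·0.15651502 = 0.12912247.
SE(ȳ) = √(0.12912247) = 0.3593.

0.3593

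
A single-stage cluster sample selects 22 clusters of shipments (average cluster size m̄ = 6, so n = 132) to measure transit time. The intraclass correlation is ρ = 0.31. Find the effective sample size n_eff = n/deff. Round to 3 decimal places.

deff = 1 + (6 − 1)·0.31 = 1 + 1.55 = 2.55.
n_eff = 132 / 2.55 = 51.765.

51.765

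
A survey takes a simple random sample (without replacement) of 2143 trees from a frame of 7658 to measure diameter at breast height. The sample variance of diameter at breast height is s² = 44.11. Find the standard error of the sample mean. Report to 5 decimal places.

Under SRS without replacement, Var(ȳ) = (1 − f)·s²/n with f = n/N = 2143/7658 = 0.27983808.
Var(ȳ) = (1 − 0.27983808)·44.11/2143 = 0.72016192·0.020583294 = 0.014823305.
SE(ȳ) = √(0.014823305) = 0.12175.

0.12175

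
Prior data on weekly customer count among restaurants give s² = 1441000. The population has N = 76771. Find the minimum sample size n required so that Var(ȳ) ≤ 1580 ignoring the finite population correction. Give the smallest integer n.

Without fpc, n₀ = s²/D = 1441000/1580 = 912.0253.
Rounding up, n = 913.

913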